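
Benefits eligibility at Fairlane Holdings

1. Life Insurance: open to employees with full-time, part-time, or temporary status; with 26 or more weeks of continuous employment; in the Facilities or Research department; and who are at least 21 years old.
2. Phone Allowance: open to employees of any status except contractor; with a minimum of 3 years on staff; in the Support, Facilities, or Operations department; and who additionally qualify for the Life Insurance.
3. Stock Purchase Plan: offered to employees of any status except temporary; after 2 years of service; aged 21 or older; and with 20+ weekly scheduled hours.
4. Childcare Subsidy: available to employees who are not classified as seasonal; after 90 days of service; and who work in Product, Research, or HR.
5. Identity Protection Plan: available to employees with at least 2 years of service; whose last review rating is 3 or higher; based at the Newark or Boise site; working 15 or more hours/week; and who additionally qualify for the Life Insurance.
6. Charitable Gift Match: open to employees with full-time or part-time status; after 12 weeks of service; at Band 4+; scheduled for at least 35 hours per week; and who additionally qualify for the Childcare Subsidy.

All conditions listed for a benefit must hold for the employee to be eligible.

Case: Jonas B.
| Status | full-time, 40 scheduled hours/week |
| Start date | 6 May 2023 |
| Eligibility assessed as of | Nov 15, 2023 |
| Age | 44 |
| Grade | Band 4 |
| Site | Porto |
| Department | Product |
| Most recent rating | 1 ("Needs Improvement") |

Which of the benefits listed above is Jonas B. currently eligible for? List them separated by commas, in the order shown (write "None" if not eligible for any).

Service from 6 May 2023 to Nov 15, 2023: 193 days.
Life Insurance — status full-time ✓; service 193 days ≥ 26 weeks (≈182 days) ✓; dept Product ✗ → not eligible.
Phone Allowance — status full-time ✓ (not excluded); service 193 days < 3 years (≈1095 days) ✗ → not eligible.
Stock Purchase Plan — status full-time ✓ (not excluded); service 193 days < 2 years (≈730 days) ✗ → not eligible.
Childcare Subsidy — status full-time ✓ (not excluded); service 193 days ≥ 90 days ✓; dept Product ✓ → eligible.
Identity Protection Plan — service 193 days < 2 years (≈730 days) ✗ → not eligible.
Charitable Gift Match — status full-time ✓; service 193 days ≥ 12 weeks (≈84 days) ✓; grade Band 4 ≥ Band 4 ✓; 40 hrs/wk ≥ 35 ✓; eligible for Childcare Subsidy ✓ → eligible.

Childcare Subsidy, Charitable Gift Match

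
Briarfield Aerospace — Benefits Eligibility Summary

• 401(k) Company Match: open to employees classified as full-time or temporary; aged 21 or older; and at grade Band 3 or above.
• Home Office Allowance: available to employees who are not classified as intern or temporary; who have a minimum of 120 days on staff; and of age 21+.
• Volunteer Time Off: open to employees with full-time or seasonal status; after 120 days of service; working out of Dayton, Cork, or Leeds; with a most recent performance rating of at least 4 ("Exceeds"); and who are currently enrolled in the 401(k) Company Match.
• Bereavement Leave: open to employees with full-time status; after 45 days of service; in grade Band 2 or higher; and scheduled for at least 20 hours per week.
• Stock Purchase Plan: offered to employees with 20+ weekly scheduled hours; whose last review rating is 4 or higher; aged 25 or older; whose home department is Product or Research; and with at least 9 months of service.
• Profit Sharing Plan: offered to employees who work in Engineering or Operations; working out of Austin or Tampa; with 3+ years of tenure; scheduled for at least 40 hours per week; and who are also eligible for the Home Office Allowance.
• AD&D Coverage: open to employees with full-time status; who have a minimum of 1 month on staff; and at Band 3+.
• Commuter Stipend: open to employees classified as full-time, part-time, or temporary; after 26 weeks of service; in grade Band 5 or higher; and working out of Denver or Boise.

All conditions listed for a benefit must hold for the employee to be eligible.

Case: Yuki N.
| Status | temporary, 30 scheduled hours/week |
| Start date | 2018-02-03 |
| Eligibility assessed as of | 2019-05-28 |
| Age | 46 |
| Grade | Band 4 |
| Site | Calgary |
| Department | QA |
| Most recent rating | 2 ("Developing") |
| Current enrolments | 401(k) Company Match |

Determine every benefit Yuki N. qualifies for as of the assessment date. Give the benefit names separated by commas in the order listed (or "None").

Service from 2018-02-03 to 2019-05-28: 479 days.
401(k) Company Match — status temporary ✓; age 46 ≥ 21 ✓; grade Band 4 ≥ Band 3 ✓ → eligible.
Home Office Allowance — status temporary ✗ (excluded) → not eligible.
Volunteer Time Off — status temporary ✗ (requires full-time or seasonal) → not eligible.
Bereavement Leave — status temporary ✗ (requires full-time) → not eligible.
Stock Purchase Plan — 30 hrs/wk ≥ 20 ✓; rating 2 < 4 ✗ → not eligible.
Profit Sharing Plan — dept QA ✗ → not eligible.
AD&D Coverage — status temporary ✗ (requires full-time) → not eligible.
Commuter Stipend — status temporary ✓; service 479 days ≥ 26 weeks (≈182 days) ✓; grade Band 4 < Band 5 ✗ → not eligible.

401(k) Company Match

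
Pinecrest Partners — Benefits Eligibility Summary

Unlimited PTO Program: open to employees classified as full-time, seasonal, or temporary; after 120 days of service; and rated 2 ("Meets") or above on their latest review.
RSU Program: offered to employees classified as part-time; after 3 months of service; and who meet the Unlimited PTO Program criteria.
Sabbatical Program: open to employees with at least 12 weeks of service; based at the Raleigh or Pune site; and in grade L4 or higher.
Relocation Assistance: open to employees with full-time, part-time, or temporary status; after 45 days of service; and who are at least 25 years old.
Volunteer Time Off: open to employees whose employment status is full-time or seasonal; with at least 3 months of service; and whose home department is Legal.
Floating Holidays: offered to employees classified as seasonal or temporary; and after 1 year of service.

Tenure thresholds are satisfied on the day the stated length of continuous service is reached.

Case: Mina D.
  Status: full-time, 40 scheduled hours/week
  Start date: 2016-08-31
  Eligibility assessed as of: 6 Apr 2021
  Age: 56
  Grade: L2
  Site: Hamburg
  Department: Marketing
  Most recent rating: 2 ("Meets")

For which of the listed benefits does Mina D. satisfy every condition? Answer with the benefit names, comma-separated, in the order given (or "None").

Service from 2016-08-31 to 6 Apr 2021: 1679 days.
Unlimited PTO Program — status full-time ✓; service 1679 days ≥ 120 days ✓; rating 2 ≥ 2 ✓ → eligible.
RSU Program — status full-time ✗ (requires part-time) → not eligible.
Sabbatical Program — service 1679 days ≥ 12 weeks (≈84 days) ✓; site Hamburg ✗ (not Raleigh or Pune) → not eligible.
Relocation Assistance — status full-time ✓; service 1679 days ≥ 45 days ✓; age 56 ≥ 25 ✓ → eligible.
Volunteer Time Off — status full-time ✓; service 1679 days ≥ 3 months (≈90 days) ✓; dept Marketing ✗ → not eligible.
Floating Holidays — status full-time ✗ (requires seasonal or temporary) → not eligible.

Unlimited PTO Program, Relocation Assistance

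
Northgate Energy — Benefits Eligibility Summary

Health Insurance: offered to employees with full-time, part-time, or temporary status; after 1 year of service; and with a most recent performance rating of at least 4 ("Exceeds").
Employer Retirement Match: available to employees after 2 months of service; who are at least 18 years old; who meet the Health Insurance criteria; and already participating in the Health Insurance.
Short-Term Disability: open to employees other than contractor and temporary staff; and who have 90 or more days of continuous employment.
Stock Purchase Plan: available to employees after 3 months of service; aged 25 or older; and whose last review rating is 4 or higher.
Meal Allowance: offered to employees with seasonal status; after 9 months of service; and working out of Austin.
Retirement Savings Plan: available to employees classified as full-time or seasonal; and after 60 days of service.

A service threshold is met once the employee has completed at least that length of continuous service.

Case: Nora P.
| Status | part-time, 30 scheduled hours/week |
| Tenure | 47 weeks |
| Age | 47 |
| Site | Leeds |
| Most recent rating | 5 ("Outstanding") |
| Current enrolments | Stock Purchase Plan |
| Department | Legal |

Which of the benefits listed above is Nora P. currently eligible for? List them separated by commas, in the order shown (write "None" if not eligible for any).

Health Insurance — status part-time ✓; service 47 weeks < 1 year (≈365 days) ✗ → not eligible.
Employer Retirement Match — service 47 weeks ≥ 2 months (≈60 days) ✓; age 47 ≥ 18 ✓; not eligible for Health Insurance ✗ → not eligible.
Short-Term Disability — status part-time ✓ (not excluded); service 47 weeks ≥ 90 days ✓ → eligible.
Stock Purchase Plan — service 47 weeks ≥ 3 months (≈90 days) ✓; age 47 ≥ 25 ✓; rating 5 ≥ 4 ✓ → eligible.
Meal Allowance — status part-time ✗ (requires seasonal) → not eligible.
Retirement Savings Plan — status part-time ✗ (requires full-time or seasonal) → not eligible.

Short-Term Disability, Stock Purchase Plan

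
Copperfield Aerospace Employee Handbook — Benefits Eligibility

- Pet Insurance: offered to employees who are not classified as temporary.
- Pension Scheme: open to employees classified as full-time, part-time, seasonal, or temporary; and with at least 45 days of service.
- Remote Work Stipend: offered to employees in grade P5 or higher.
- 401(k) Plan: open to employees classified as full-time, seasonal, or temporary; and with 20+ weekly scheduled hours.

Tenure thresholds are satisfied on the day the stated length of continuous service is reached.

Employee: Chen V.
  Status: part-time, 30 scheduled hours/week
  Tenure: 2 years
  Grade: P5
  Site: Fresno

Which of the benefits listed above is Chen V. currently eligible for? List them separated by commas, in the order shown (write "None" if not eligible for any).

Pet Insurance — status part-time ✓ (not excluded) → eligible.
Pension Scheme — status part-time ✓; service 2 years ≥ 45 days ✓ → eligible.
Remote Work Stipend — grade P5 ≥ P5 ✓ → eligible.
401(k) Plan — status part-time ✗ (requires full-time, seasonal, or temporary) → not eligible.

Pet Insurance, Pension Scheme, Remote Work Stipend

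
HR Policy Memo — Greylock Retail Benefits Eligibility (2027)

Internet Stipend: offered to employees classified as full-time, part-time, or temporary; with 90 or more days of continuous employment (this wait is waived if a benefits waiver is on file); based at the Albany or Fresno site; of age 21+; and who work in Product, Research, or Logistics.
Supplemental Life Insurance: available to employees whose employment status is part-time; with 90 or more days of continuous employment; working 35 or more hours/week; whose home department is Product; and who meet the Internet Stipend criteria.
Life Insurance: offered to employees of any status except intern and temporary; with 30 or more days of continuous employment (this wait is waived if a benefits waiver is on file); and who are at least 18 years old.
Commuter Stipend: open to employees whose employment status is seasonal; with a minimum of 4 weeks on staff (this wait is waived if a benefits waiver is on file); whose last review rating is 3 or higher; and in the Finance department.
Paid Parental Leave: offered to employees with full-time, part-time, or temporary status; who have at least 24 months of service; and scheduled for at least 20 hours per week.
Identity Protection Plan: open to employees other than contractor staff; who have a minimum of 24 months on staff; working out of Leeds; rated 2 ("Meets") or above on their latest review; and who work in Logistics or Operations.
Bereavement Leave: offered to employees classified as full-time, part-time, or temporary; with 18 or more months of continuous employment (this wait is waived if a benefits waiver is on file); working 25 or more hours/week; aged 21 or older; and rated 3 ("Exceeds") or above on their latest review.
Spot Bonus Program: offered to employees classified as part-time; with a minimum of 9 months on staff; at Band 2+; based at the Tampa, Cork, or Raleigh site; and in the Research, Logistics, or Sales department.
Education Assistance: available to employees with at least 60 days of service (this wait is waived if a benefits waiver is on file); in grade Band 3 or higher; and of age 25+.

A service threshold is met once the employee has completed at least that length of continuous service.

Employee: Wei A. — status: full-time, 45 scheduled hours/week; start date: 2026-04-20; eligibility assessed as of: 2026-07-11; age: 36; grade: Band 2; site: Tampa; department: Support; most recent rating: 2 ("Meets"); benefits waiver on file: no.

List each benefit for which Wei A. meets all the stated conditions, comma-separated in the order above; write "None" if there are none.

Life Insurance

Service from 2026-04-20 to 2026-07-11: 82 days.
Internet Stipend — status full-time ✓; no waiver, service 82 days < 90 days ✗ → not eligible.
Supplemental Life Insurance — status full-time ✗ (requires part-time) → not eligible.
Life Insurance — status full-time ✓ (not excluded); no waiver, service 82 days ≥ 30 days ✓; age 36 ≥ 18 ✓ → eligible.
Commuter Stipend — status full-time ✗ (requires seasonal) → not eligible.
Paid Parental Leave — status full-time ✓; service 82 days < 24 months (≈720 days) ✗ → not eligible.
Identity Protection Plan — status full-time ✓ (not excluded); service 82 days < 24 months (≈720 days) ✗ → not eligible.
Bereavement Leave — status full-time ✓; no waiver, service 82 days < 18 months (≈540 days) ✗ → not eligible.
Spot Bonus Program — status full-time ✗ (requires part-time) → not eligible.
Education Assistance — no waiver, service 82 days ≥ 60 days ✓; grade Band 2 < Band 3 ✗ → not eligible.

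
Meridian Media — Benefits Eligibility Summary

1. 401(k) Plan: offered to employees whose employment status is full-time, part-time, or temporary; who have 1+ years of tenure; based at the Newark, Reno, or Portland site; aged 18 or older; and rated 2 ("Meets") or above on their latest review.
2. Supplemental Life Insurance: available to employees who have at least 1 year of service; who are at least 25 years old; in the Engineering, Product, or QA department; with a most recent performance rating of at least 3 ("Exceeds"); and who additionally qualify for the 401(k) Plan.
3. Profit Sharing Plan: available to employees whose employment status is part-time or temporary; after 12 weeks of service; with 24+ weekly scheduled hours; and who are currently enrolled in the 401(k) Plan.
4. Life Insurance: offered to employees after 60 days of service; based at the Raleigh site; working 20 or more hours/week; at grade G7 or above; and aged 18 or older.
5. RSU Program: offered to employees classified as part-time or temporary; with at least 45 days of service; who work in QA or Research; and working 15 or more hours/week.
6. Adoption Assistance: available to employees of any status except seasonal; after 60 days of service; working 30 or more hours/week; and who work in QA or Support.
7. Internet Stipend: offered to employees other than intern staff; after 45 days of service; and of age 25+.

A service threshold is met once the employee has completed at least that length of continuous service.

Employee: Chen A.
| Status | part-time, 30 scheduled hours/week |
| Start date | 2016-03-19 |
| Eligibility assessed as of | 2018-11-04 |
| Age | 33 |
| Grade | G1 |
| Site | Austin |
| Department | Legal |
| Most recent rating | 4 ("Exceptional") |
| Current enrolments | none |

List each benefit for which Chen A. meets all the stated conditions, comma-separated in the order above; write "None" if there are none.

Service from 2016-03-19 to 2018-11-04: 960 days.
401(k) Plan — status part-time ✓; service 960 days ≥ 1 year (≈365 days) ✓; site Austin ✗ (not Newark, Reno, or Portland) → not eligible.
Supplemental Life Insurance — service 960 days ≥ 1 year (≈365 days) ✓; age 33 ≥ 25 ✓; dept Legal ✗ → not eligible.
Profit Sharing Plan — status part-time ✓; service 960 days ≥ 12 weeks (≈84 days) ✓; 30 hrs/wk ≥ 24 ✓; not enrolled in 401(k) Plan ✗ → not eligible.
Life Insurance — service 960 days ≥ 60 days ✓; site Austin ✗ (not Raleigh) → not eligible.
RSU Program — status part-time ✓; service 960 days ≥ 45 days ✓; dept Legal ✗ → not eligible.
Adoption Assistance — status part-time ✓ (not excluded); service 960 days ≥ 60 days ✓; 30 hrs/wk ≥ 30 ✓; dept Legal ✗ → not eligible.
Internet Stipend — status part-time ✓ (not excluded); service 960 days ≥ 45 days ✓; age 33 ≥ 25 ✓ → eligible.

Internet Stipend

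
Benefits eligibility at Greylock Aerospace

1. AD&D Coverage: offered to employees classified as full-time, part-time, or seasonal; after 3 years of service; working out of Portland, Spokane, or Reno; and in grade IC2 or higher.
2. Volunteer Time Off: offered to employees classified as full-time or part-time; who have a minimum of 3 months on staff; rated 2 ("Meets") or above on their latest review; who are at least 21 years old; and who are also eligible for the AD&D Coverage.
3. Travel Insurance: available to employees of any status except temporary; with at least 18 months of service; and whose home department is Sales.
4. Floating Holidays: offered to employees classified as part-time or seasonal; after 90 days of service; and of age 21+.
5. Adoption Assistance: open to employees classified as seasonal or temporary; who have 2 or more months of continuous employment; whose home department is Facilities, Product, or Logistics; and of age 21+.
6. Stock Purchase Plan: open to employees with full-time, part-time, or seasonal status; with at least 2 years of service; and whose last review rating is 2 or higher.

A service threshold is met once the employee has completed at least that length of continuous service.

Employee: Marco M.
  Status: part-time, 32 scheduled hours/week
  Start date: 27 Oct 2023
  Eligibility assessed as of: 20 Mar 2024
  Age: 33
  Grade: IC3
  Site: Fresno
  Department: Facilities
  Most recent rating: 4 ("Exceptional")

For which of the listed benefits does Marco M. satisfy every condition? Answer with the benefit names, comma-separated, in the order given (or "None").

Service from 27 Oct 2023 to 20 Mar 2024: 145 days.
AD&D Coverage — status part-time ✓; service 145 days < 3 years (≈1095 days) ✗ → not eligible.
Volunteer Time Off — status part-time ✓; service 145 days ≥ 3 months (≈90 days) ✓; rating 4 ≥ 2 ✓; age 33 ≥ 21 ✓; not eligible for AD&D Coverage ✗ → not eligible.
Travel Insurance — status part-time ✓ (not excluded); service 145 days < 18 months (≈540 days) ✗ → not eligible.
Floating Holidays — status part-time ✓; service 145 days ≥ 90 days ✓; age 33 ≥ 21 ✓ → eligible.
Adoption Assistance — status part-time ✗ (requires seasonal or temporary) → not eligible.
Stock Purchase Plan — status part-time ✓; service 145 days < 2 years (≈730 days) ✗ → not eligible.

Floating Holidays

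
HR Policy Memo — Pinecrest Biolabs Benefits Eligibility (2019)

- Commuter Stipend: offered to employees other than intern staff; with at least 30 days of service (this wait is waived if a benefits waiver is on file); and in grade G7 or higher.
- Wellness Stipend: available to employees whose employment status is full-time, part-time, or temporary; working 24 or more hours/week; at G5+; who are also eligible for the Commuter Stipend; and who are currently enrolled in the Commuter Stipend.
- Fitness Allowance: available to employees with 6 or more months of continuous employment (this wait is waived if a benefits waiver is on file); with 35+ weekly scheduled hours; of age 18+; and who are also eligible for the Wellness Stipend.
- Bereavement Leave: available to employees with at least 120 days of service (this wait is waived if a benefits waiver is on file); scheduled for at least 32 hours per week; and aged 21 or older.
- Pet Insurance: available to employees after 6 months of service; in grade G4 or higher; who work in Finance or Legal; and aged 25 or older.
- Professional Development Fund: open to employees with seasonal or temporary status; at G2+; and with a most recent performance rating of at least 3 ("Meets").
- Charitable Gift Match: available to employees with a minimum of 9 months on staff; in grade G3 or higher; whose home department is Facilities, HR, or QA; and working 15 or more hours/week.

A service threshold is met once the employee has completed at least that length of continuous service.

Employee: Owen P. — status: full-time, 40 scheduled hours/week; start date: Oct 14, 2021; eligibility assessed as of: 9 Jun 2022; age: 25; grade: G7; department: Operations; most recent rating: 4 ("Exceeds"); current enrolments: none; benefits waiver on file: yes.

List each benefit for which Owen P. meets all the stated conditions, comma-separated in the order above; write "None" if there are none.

Service from Oct 14, 2021 to 9 Jun 2022: 238 days.
Commuter Stipend — status full-time ✓ (not excluded); benefits waiver on file ✓; grade G7 ≥ G7 ✓ → eligible.
Wellness Stipend — status full-time ✓; 40 hrs/wk ≥ 24 ✓; grade G7 ≥ G5 ✓; eligible for Commuter Stipend ✓; not enrolled in Commuter Stipend ✗ → not eligible.
Fitness Allowance — benefits waiver on file ✓; 40 hrs/wk ≥ 35 ✓; age 25 ≥ 18 ✓; not eligible for Wellness Stipend ✗ → not eligible.
Bereavement Leave — benefits waiver on file ✓; 40 hrs/wk ≥ 32 ✓; age 25 ≥ 21 ✓ → eligible.
Pet Insurance — service 238 days ≥ 6 months (≈180 days) ✓; grade G7 ≥ G4 ✓; dept Operations ✗ → not eligible.
Professional Development Fund — status full-time ✗ (requires seasonal or temporary) → not eligible.
Charitable Gift Match — service 238 days < 9 months (≈270 days) ✗ → not eligible.

Commuter Stipend, Bereavement Leave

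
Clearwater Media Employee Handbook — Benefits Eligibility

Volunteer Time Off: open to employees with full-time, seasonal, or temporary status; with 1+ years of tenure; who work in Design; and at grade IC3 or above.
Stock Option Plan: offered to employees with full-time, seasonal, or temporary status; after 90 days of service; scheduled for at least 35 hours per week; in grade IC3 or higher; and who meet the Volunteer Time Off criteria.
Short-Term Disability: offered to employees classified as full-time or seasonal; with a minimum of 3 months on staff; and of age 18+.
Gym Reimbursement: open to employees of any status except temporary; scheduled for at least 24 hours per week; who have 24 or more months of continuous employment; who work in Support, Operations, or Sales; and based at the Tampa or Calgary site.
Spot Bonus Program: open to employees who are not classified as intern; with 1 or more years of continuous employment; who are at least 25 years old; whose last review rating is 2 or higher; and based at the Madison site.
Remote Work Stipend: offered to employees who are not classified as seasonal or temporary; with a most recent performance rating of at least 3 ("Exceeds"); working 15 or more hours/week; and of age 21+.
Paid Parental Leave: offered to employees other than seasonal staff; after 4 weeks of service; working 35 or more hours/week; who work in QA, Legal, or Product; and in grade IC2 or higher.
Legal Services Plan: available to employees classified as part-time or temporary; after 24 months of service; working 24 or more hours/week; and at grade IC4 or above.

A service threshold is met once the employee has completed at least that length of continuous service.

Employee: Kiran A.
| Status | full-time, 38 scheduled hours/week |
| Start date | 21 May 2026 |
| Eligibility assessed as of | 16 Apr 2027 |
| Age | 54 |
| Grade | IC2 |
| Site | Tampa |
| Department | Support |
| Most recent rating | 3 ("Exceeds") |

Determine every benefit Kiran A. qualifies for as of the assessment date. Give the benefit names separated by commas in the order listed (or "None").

Service from 21 May 2026 to 16 Apr 2027: 330 days.
Volunteer Time Off — status full-time ✓; service 330 days < 1 year (≈365 days) ✗ → not eligible.
Stock Option Plan — status full-time ✓; service 330 days ≥ 90 days ✓; 38 hrs/wk ≥ 35 ✓; grade IC2 < IC3 ✗ → not eligible.
Short-Term Disability — status full-time ✓; service 330 days ≥ 3 months (≈90 days) ✓; age 54 ≥ 18 ✓ → eligible.
Gym Reimbursement — status full-time ✓ (not excluded); 38 hrs/wk ≥ 24 ✓; service 330 days < 24 months (≈720 days) ✗ → not eligible.
Spot Bonus Program — status full-time ✓ (not excluded); service 330 days < 1 year (≈365 days) ✗ → not eligible.
Remote Work Stipend — status full-time ✓ (not excluded); rating 3 ≥ 3 ✓; 38 hrs/wk ≥ 15 ✓; age 54 ≥ 21 ✓ → eligible.
Paid Parental Leave — status full-time ✓ (not excluded); service 330 days ≥ 4 weeks (≈28 days) ✓; 38 hrs/wk ≥ 35 ✓; dept Support ✗ → not eligible.
Legal Services Plan — status full-time ✗ (requires part-time or temporary) → not eligible.

Short-Term Disability, Remote Work Stipend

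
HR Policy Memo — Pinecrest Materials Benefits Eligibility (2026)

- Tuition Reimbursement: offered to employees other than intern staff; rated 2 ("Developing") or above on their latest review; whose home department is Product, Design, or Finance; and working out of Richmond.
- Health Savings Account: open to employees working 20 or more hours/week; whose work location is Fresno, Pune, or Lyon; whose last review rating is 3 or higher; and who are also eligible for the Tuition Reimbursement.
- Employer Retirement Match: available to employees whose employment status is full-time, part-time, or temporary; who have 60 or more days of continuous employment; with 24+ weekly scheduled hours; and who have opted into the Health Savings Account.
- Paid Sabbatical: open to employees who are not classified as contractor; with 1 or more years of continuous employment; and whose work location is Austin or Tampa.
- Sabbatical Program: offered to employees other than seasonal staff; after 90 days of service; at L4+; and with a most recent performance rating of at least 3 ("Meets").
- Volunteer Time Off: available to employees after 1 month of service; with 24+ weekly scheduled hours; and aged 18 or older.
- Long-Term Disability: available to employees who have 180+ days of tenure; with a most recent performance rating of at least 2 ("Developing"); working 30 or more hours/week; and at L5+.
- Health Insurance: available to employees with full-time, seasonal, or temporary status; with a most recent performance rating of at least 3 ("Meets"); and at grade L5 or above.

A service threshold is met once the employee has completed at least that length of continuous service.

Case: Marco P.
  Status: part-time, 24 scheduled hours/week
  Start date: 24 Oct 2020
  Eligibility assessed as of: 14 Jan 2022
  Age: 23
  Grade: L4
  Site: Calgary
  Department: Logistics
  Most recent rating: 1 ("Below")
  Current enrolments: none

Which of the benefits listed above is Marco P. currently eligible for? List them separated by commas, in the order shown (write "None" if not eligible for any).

Volunteer Time Off

Service from 24 Oct 2020 to 14 Jan 2022: 447 days.
Tuition Reimbursement — status part-time ✓ (not excluded); rating 1 < 2 ✗ → not eligible.
Health Savings Account — 24 hrs/wk ≥ 20 ✓; site Calgary ✗ (not Fresno, Pune, or Lyon) → not eligible.
Employer Retirement Match — status part-time ✓; service 447 days ≥ 60 days ✓; 24 hrs/wk ≥ 24 ✓; not enrolled in Health Savings Account ✗ → not eligible.
Paid Sabbatical — status part-time ✓ (not excluded); service 447 days ≥ 1 year (≈365 days) ✓; site Calgary ✗ (not Austin or Tampa) → not eligible.
Sabbatical Program — status part-time ✓ (not excluded); service 447 days ≥ 90 days ✓; grade L4 ≥ L4 ✓; rating 1 < 3 ✗ → not eligible.
Volunteer Time Off — service 447 days ≥ 1 month (≈30 days) ✓; 24 hrs/wk ≥ 24 ✓; age 23 ≥ 18 ✓ → eligible.
Long-Term Disability — service 447 days ≥ 180 days ✓; rating 1 < 2 ✗ → not eligible.
Health Insurance — status part-time ✗ (requires full-time, seasonal, or temporary) → not eligible.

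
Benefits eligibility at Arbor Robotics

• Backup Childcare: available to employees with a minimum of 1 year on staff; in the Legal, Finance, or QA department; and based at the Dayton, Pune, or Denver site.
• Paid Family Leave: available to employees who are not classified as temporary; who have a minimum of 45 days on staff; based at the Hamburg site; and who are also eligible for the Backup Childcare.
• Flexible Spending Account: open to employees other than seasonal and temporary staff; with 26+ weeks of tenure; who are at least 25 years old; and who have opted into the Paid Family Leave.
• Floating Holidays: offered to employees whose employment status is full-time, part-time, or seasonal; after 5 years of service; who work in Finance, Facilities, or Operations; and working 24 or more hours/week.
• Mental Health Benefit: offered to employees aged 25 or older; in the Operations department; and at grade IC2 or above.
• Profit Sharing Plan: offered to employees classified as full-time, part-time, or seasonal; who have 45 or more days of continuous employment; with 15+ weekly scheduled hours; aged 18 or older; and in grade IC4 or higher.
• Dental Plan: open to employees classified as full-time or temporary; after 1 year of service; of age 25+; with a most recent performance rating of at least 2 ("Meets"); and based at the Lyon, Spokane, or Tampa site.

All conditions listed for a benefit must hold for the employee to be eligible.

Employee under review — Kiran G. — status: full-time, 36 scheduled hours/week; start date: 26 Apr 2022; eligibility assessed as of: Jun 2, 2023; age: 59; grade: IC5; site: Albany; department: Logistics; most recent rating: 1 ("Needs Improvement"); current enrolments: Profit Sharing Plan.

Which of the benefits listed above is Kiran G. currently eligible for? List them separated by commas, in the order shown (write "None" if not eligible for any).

Service from 26 Apr 2022 to Jun 2, 2023: 402 days.
Backup Childcare — service 402 days ≥ 1 year (≈365 days) ✓; dept Logistics ✗ → not eligible.
Paid Family Leave — status full-time ✓ (not excluded); service 402 days ≥ 45 days ✓; site Albany ✗ (not Hamburg) → not eligible.
Flexible Spending Account — status full-time ✓ (not excluded); service 402 days ≥ 26 weeks (≈182 days) ✓; age 59 ≥ 25 ✓; not enrolled in Paid Family Leave ✗ → not eligible.
Floating Holidays — status full-time ✓; service 402 days < 5 years (≈1825 days) ✗ → not eligible.
Mental Health Benefit — age 59 ≥ 25 ✓; dept Logistics ✗ → not eligible.
Profit Sharing Plan — status full-time ✓; service 402 days ≥ 45 days ✓; 36 hrs/wk ≥ 15 ✓; age 59 ≥ 18 ✓; grade IC5 ≥ IC4 ✓ → eligible.
Dental Plan — status full-time ✓; service 402 days ≥ 1 year (≈365 days) ✓; age 59 ≥ 25 ✓; rating 1 < 2 ✗ → not eligible.

Profit Sharing Plan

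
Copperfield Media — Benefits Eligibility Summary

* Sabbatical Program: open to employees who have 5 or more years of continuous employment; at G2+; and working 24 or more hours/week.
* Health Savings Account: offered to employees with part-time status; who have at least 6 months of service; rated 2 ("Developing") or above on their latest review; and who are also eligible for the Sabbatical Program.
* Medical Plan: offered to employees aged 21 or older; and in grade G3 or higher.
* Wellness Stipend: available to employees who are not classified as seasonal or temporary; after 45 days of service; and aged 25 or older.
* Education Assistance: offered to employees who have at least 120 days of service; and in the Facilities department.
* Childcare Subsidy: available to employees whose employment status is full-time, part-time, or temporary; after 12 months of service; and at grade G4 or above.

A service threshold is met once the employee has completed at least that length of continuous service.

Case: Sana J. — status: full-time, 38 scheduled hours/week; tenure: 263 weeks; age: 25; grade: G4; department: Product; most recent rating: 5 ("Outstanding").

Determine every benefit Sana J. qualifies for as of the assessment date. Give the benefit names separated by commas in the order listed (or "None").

Sabbatical Program, Medical Plan, Wellness Stipend, Childcare Subsidy

Sabbatical Program — service 263 weeks ≥ 5 years (≈1825 days) ✓; grade G4 ≥ G2 ✓; 38 hrs/wk ≥ 24 ✓ → eligible.
Health Savings Account — status full-time ✗ (requires part-time) → not eligible.
Medical Plan — age 25 ≥ 21 ✓; grade G4 ≥ G3 ✓ → eligible.
Wellness Stipend — status full-time ✓ (not excluded); service 263 weeks ≥ 45 days ✓; age 25 ≥ 25 ✓ → eligible.
Education Assistance — service 263 weeks ≥ 120 days ✓; dept Product ✗ → not eligible.
Childcare Subsidy — status full-time ✓; service 263 weeks ≥ 12 months (≈360 days) ✓; grade G4 ≥ G4 ✓ → eligible.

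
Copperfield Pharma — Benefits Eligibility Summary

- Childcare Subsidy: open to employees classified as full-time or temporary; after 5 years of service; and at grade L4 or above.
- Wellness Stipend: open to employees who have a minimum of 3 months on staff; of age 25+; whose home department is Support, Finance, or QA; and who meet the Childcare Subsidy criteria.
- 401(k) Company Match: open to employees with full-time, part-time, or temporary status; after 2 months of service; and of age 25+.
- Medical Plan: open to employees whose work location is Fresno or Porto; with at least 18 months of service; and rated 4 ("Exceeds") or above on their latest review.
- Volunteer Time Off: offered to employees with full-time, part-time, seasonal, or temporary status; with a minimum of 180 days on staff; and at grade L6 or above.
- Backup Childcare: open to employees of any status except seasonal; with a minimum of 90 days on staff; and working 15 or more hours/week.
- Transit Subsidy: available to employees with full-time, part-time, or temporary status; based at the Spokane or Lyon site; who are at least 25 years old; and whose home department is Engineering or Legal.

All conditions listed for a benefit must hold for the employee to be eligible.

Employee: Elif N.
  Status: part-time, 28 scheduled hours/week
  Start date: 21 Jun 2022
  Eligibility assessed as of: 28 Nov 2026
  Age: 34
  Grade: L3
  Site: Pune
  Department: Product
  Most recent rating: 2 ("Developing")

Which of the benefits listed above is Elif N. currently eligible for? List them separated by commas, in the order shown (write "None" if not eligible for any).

401(k) Company Match, Backup Childcare

Service from 21 Jun 2022 to 28 Nov 2026: 1621 days.
Childcare Subsidy — status part-time ✗ (requires full-time or temporary) → not eligible.
Wellness Stipend — service 1621 days ≥ 3 months (≈90 days) ✓; age 34 ≥ 25 ✓; dept Product ✗ → not eligible.
401(k) Company Match — status part-time ✓; service 1621 days ≥ 2 months (≈60 days) ✓; age 34 ≥ 25 ✓ → eligible.
Medical Plan — site Pune ✗ (not Fresno or Porto) → not eligible.
Volunteer Time Off — status part-time ✓; service 1621 days ≥ 180 days ✓; grade L3 < L6 ✗ → not eligible.
Backup Childcare — status part-time ✓ (not excluded); service 1621 days ≥ 90 days ✓; 28 hrs/wk ≥ 15 ✓ → eligible.
Transit Subsidy — status part-time ✓; site Pune ✗ (not Spokane or Lyon) → not eligible.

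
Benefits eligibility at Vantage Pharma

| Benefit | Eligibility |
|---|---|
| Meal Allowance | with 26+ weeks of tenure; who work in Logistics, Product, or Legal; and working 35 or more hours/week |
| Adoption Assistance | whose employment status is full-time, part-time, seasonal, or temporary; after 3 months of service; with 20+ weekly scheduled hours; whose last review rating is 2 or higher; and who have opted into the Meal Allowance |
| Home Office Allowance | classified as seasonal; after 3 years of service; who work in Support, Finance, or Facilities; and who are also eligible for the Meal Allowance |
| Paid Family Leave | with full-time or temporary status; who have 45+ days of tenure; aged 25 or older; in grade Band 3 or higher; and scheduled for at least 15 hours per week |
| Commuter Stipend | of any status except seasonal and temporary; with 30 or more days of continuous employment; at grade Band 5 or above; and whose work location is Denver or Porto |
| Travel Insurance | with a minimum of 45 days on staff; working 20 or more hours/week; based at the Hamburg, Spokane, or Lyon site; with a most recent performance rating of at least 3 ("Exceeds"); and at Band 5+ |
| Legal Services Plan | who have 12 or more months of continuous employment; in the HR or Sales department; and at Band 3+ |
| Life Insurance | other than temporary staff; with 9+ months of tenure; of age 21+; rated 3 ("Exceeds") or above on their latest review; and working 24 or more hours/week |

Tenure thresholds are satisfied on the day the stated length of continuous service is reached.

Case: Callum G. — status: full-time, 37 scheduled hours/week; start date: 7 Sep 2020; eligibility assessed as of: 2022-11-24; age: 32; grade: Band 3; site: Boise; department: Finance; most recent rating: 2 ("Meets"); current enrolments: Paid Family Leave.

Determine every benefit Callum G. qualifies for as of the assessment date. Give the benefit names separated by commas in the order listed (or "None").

Service from 7 Sep 2020 to 2022-11-24: 808 days.
Meal Allowance — service 808 days ≥ 26 weeks (≈182 days) ✓; dept Finance ✗ → not eligible.
Adoption Assistance — status full-time ✓; service 808 days ≥ 3 months (≈90 days) ✓; 37 hrs/wk ≥ 20 ✓; rating 2 ≥ 2 ✓; not enrolled in Meal Allowance ✗ → not eligible.
Home Office Allowance — status full-time ✗ (requires seasonal) → not eligible.
Paid Family Leave — status full-time ✓; service 808 days ≥ 45 days ✓; age 32 ≥ 25 ✓; grade Band 3 ≥ Band 3 ✓; 37 hrs/wk ≥ 15 ✓ → eligible.
Commuter Stipend — status full-time ✓ (not excluded); service 808 days ≥ 30 days ✓; grade Band 3 < Band 5 ✗ → not eligible.
Travel Insurance — service 808 days ≥ 45 days ✓; 37 hrs/wk ≥ 20 ✓; site Boise ✗ (not Hamburg, Spokane, or Lyon) → not eligible.
Legal Services Plan — service 808 days ≥ 12 months (≈360 days) ✓; dept Finance ✗ → not eligible.
Life Insurance — status full-time ✓ (not excluded); service 808 days ≥ 9 months (≈270 days) ✓; age 32 ≥ 21 ✓; rating 2 < 3 ✗ → not eligible.

Paid Family Leave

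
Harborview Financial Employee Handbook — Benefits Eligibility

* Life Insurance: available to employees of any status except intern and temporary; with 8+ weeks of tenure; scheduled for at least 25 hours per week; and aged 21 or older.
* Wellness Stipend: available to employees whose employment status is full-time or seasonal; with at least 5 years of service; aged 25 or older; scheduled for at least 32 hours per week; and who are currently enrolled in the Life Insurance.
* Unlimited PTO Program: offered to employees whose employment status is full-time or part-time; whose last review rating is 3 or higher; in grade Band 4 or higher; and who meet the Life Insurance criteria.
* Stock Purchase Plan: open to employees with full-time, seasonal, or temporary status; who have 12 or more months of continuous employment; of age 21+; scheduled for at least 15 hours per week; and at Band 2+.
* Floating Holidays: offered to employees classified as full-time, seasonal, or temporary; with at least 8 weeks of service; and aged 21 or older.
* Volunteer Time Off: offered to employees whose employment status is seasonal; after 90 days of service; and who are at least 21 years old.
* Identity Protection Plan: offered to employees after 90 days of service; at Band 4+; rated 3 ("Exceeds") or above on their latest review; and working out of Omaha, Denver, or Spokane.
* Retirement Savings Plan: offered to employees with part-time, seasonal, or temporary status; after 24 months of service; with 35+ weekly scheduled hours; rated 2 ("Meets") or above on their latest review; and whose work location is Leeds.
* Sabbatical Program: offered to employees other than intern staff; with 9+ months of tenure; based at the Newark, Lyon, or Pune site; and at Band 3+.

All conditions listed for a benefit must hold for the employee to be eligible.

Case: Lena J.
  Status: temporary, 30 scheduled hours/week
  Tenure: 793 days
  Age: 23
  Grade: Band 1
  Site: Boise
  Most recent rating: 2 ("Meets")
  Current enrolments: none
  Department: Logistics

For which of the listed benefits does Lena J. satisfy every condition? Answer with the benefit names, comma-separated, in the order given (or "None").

Life Insurance — status temporary ✗ (excluded) → not eligible.
Wellness Stipend — status temporary ✗ (requires full-time or seasonal) → not eligible.
Unlimited PTO Program — status temporary ✗ (requires full-time or part-time) → not eligible.
Stock Purchase Plan — status temporary ✓; service 793 days ≥ 12 months (≈360 days) ✓; age 23 ≥ 21 ✓; 30 hrs/wk ≥ 15 ✓; grade Band 1 < Band 2 ✗ → not eligible.
Floating Holidays — status temporary ✓; service 793 days ≥ 8 weeks (≈56 days) ✓; age 23 ≥ 21 ✓ → eligible.
Volunteer Time Off — status temporary ✗ (requires seasonal) → not eligible.
Identity Protection Plan — service 793 days ≥ 90 days ✓; grade Band 1 < Band 4 ✗ → not eligible.
Retirement Savings Plan — status temporary ✓; service 793 days ≥ 24 months (≈720 days) ✓; 30 hrs/wk < 35 ✗ → not eligible.
Sabbatical Program — status temporary ✓ (not excluded); service 793 days ≥ 9 months (≈270 days) ✓; site Boise ✗ (not Newark, Lyon, or Pune) → not eligible.

Floating Holidays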